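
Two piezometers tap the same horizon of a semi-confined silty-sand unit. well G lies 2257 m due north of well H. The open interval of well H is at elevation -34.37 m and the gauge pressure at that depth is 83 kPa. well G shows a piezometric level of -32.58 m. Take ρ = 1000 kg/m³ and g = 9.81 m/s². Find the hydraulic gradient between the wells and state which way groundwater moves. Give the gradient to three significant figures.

Pressure head at well H: ψ = P/(ρg) = 83×1000 / (1000 × 9.81) = 8.46 m.
Total head at well H: h = z + ψ = -34.37 + 8.46 = -25.91 m.
Total head at well G: h = -32.58 m (water level in the piezometer is the total head).
Head difference: h(well H) − h(well G) = -25.91 − (-32.58) = 6.67 m.
Hydraulic gradient: i = |Δh| / L = 6.67 / 2257 = 0.00296.
Flow is from higher to lower head: from well H toward well G, i.e. toward the north.

i ≈ 0.00296; groundwater flows toward the north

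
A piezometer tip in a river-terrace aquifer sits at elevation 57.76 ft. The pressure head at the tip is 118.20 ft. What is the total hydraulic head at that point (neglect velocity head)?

h = z + ψ = 57.76 + 118.20 = 175.96 ft.

h ≈ 175.96 ft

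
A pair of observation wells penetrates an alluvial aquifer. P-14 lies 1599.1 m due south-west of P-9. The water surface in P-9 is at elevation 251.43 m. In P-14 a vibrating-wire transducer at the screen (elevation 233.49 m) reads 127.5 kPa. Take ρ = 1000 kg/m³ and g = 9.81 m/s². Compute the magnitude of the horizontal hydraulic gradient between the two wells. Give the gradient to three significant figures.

i ≈ 0.00309

Total head at P-9: h = 251.43 m (water level in the piezometer is the total head).
Pressure head at P-14: ψ = P/(ρg) = 127.5×1000 / (1000 × 9.81) = 13.00 m.
Total head at P-14: h = z + ψ = 233.49 + 13.00 = 246.49 m.
Head difference: h(P-9) − h(P-14) = 251.43 − 246.49 = 4.94 m.
Hydraulic gradient: i = |Δh| / L = 4.94 / 1599.1 = 0.00309.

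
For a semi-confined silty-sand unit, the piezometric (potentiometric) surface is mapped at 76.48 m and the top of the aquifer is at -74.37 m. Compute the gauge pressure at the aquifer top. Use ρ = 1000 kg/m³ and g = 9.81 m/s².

P ≈ 1480 kPa

Pressure head at the aquifer top: ψ = h − z = 76.48 − (-74.37) = 150.85 m.
P = ρgψ = 1000 × 9.81 × 150.85 = 1479839 Pa ≈ 1480 kPa.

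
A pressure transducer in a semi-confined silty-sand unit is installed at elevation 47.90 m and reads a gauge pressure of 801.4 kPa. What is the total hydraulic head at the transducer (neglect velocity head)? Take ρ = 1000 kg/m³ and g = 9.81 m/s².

h ≈ 129.59 m

ψ = P/(ρg) = 801.4×1000 / (1000 × 9.81) = 81.69 m.
h = z + ψ = 47.90 + 81.69 = 129.59 m.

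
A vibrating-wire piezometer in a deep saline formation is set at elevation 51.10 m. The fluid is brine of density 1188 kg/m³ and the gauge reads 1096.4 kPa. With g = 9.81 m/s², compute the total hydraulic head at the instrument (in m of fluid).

ψ = P/(ρg) = 1096.4×1000 / (1188 × 9.81) = 94.08 m.
h = z + ψ = 51.10 + 94.08 = 145.18 m.

h ≈ 145.18 m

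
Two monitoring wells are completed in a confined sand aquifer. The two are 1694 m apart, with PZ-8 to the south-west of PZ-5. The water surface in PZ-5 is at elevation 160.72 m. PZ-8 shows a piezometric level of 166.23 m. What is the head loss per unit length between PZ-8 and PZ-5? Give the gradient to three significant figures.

Total head at PZ-5: h = 160.72 m (water level in the piezometer is the total head).
Total head at PZ-8: h = 166.23 m (water level in the piezometer is the total head).
Head difference: h(PZ-5) − h(PZ-8) = 160.72 − 166.23 = -5.51 m.
Hydraulic gradient: i = |Δh| / L = 5.51 / 1694 = 0.00325.

i ≈ 0.00325 m/m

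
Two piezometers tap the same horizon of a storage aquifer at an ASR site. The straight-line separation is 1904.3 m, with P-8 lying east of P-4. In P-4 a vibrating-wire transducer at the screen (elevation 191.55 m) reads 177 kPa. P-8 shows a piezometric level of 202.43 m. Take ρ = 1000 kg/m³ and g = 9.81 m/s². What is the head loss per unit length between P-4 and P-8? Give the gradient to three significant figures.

i ≈ 0.00376 m/m

Pressure head at P-4: ψ = P/(ρg) = 177×1000 / (1000 × 9.81) = 18.04 m.
Total head at P-4: h = z + ψ = 191.55 + 18.04 = 209.59 m.
Total head at P-8: h = 202.43 m (water level in the piezometer is the total head).
Head difference: h(P-4) − h(P-8) = 209.59 − 202.43 = 7.16 m.
Hydraulic gradient: i = |Δh| / L = 7.16 / 1904.3 = 0.00376.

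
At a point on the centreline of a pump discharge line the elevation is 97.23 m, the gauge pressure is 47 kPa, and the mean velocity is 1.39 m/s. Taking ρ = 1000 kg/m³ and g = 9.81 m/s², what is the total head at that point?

Pressure head ψ = P/(ρg) = 47×1000 / (1000 × 9.81) = 4.79 m.
Velocity head = v²/(2g) = 1.39² / (2 × 9.81) = 0.098 m.
h = z + ψ + v²/(2g) = 97.23 + 4.79 + 0.098 = 102.12 m.

h ≈ 102.12 m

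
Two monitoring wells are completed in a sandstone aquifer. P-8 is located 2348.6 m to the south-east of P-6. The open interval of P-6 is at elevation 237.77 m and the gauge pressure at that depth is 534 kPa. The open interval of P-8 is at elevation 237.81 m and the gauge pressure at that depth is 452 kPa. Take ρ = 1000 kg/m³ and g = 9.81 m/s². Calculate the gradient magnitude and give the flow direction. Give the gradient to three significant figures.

Pressure head at P-6: ψ = P/(ρg) = 534×1000 / (1000 × 9.81) = 54.43 m.
Total head at P-6: h = z + ψ = 237.77 + 54.43 = 292.20 m.
Pressure head at P-8: ψ = P/(ρg) = 452×1000 / (1000 × 9.81) = 46.08 m.
Total head at P-8: h = z + ψ = 237.81 + 46.08 = 283.89 m.
Head difference: h(P-6) − h(P-8) = 292.20 − 283.89 = 8.31 m.
Hydraulic gradient: i = |Δh| / L = 8.31 / 2348.6 = 0.00354.
Flow is from higher to lower head: from P-6 toward P-8, i.e. toward the south-east.

i ≈ 0.00354; groundwater flows toward the south-east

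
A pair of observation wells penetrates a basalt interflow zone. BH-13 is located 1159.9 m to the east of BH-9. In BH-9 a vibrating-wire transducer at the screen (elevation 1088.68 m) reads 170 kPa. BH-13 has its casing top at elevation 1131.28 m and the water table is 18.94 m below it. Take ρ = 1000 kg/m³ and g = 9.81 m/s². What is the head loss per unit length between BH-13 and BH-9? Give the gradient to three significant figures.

Pressure head at BH-9: ψ = P/(ρg) = 170×1000 / (1000 × 9.81) = 17.33 m.
Total head at BH-9: h = z + ψ = 1088.68 + 17.33 = 1106.01 m.
Total head at BH-13: h = 1131.28 − 18.94 = 1112.34 m.
Head difference: h(BH-9) − h(BH-13) = 1106.01 − 1112.34 = -6.33 m.
Hydraulic gradient: i = |Δh| / L = 6.33 / 1159.9 = 0.00546.

i ≈ 0.00546 m/m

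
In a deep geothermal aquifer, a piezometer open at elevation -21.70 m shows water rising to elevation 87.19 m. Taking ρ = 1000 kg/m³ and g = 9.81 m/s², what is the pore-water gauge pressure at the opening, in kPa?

Pressure head ψ = h − z = 87.19 − (-21.70) = 108.89 m.
P = ρgψ = 1000 × 9.81 × 108.89 = 1068211 Pa ≈ 1070 kPa.

P ≈ 1070 kPa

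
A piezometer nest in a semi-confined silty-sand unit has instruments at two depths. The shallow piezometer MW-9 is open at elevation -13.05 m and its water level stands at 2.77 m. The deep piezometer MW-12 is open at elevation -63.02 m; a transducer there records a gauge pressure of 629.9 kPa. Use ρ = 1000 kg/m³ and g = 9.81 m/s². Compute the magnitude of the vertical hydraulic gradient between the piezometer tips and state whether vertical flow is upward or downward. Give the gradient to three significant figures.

Total head at MW-9: h = 2.77 m (water level in the standpipe).
Pressure head at MW-12: ψ = P/(ρg) = 629.9×1000 / (1000 × 9.81) = 64.21 m.
Total head at MW-12: h = z + ψ = -63.02 + 64.21 = 1.19 m.
Δh = h(MW-9) − h(MW-12) = 2.77 − 1.19 = 1.58 m.
Vertical separation Δz = -13.05 − (-63.02) = 49.97 m.
|i_v| = |Δh| / Δz = 1.58 / 49.97 = 0.0316.
Head is higher in the shallow piezometer, so vertical flow is downward (recharge condition).

|i_v| ≈ 0.0316; vertical flow is downward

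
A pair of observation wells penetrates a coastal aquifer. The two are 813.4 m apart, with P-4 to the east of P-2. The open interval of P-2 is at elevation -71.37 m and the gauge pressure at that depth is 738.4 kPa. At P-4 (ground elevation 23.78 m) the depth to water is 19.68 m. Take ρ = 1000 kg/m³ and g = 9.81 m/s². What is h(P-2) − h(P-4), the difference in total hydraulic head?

Δh ≈ -0.20 m

Pressure head at P-2: ψ = P/(ρg) = 738.4×1000 / (1000 × 9.81) = 75.27 m.
Total head at P-2: h = z + ψ = -71.37 + 75.27 = 3.90 m.
Total head at P-4: h = 23.78 − 19.68 = 4.10 m.
Head difference: h(P-2) − h(P-4) = 3.90 − 4.10 = -0.20 m.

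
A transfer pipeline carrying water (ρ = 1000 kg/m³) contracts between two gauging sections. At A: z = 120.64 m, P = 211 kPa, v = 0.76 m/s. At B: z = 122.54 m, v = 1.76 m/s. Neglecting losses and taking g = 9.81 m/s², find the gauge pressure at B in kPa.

Pressure head at A: ψ₁ = P₁/(ρg) = 211×1000 / (1000 × 9.81) = 21.51 m.
Velocity heads: v₁²/2g = 0.76²/19.62 = 0.029 m; v₂²/2g = 1.76²/19.62 = 0.158 m.
Total head H = z₁ + ψ₁ + v₁²/2g = 120.64 + 21.51 + 0.029 = 142.18 m.
ψ₂ = H − z₂ − v₂²/2g = 142.18 − 122.54 − 0.158 = 19.48 m.
P₂ = ρgψ₂ = 1000 × 9.81 × 19.48 ≈ 191 kPa.

P₂ ≈ 191 kPa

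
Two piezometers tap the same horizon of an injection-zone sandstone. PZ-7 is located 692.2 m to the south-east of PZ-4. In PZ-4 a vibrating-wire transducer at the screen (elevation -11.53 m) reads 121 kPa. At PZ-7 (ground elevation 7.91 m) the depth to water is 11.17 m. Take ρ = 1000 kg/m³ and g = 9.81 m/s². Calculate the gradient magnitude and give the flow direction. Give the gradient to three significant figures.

i ≈ 0.00587; groundwater flows toward the south-east

Pressure head at PZ-4: ψ = P/(ρg) = 121×1000 / (1000 × 9.81) = 12.33 m.
Total head at PZ-4: h = z + ψ = -11.53 + 12.33 = 0.80 m.
Total head at PZ-7: h = 7.91 − 11.17 = -3.26 m.
Head difference: h(PZ-4) − h(PZ-7) = 0.80 − (-3.26) = 4.06 m.
Hydraulic gradient: i = |Δh| / L = 4.06 / 692.2 = 0.00587.
Flow is from higher to lower head: from PZ-4 toward PZ-7, i.e. toward the south-east.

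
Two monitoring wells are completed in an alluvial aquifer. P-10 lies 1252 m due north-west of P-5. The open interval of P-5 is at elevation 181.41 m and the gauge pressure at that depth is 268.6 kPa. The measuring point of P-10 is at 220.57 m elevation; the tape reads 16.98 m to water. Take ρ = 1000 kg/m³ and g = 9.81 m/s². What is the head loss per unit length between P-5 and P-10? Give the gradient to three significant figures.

Pressure head at P-5: ψ = P/(ρg) = 268.6×1000 / (1000 × 9.81) = 27.38 m.
Total head at P-5: h = z + ψ = 181.41 + 27.38 = 208.79 m.
Total head at P-10: h = 220.57 − 16.98 = 203.59 m.
Head difference: h(P-5) − h(P-10) = 208.79 − 203.59 = 5.20 m.
Hydraulic gradient: i = |Δh| / L = 5.20 / 1252 = 0.00415.

i ≈ 0.00415 m/m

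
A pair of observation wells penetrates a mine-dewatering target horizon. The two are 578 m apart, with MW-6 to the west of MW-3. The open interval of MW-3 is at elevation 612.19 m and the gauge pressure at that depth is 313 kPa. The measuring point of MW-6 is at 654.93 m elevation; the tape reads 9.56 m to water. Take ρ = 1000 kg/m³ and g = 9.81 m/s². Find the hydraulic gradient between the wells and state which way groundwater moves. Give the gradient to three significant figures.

i ≈ 0.00220; groundwater flows toward the east

Pressure head at MW-3: ψ = P/(ρg) = 313×1000 / (1000 × 9.81) = 31.91 m.
Total head at MW-3: h = z + ψ = 612.19 + 31.91 = 644.10 m.
Total head at MW-6: h = 654.93 − 9.56 = 645.37 m.
Head difference: h(MW-3) − h(MW-6) = 644.10 − 645.37 = -1.27 m.
Hydraulic gradient: i = |Δh| / L = 1.27 / 578 = 0.00220.
Flow is from higher to lower head: from MW-6 toward MW-3, i.e. toward the east.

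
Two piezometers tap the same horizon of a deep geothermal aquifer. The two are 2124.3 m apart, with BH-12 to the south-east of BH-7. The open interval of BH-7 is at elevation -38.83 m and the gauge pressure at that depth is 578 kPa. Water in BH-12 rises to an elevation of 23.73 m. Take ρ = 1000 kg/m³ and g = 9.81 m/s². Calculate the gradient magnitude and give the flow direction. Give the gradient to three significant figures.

Pressure head at BH-7: ψ = P/(ρg) = 578×1000 / (1000 × 9.81) = 58.92 m.
Total head at BH-7: h = z + ψ = -38.83 + 58.92 = 20.09 m.
Total head at BH-12: h = 23.73 m (water level in the piezometer is the total head).
Head difference: h(BH-7) − h(BH-12) = 20.09 − 23.73 = -3.64 m.
Hydraulic gradient: i = |Δh| / L = 3.64 / 2124.3 = 0.00171.
Flow is from higher to lower head: from BH-12 toward BH-7, i.e. toward the north-west.

i ≈ 0.00171; groundwater flows toward the north-west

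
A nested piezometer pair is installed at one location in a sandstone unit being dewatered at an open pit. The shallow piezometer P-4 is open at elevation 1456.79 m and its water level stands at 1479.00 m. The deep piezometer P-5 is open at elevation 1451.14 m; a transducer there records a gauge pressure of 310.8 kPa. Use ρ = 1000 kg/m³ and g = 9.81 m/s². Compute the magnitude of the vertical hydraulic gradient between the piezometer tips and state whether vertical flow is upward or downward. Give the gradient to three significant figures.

Total head at P-4: h = 1479.00 m (water level in the standpipe).
Pressure head at P-5: ψ = P/(ρg) = 310.8×1000 / (1000 × 9.81) = 31.68 m.
Total head at P-5: h = z + ψ = 1451.14 + 31.68 = 1482.82 m.
Δh = h(P-4) − h(P-5) = 1479.00 − 1482.82 = -3.82 m.
Vertical separation Δz = 1456.79 − 1451.14 = 5.65 m.
|i_v| = |Δh| / Δz = 3.82 / 5.65 = 0.676.
Head is higher in the deep piezometer, so vertical flow is upward (discharge condition).

|i_v| ≈ 0.676; vertical flow is upward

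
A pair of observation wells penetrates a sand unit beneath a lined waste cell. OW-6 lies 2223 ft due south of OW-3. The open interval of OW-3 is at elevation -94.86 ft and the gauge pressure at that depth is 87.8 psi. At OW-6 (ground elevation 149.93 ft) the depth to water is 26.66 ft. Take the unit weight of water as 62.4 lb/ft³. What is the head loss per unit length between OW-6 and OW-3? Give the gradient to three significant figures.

i ≈ 0.00698 ft/ft

Pressure head at OW-3: ψ = 144·P/γ = 144 × 87.8 / 62.4 = 202.62 ft.
Total head at OW-3: h = z + ψ = -94.86 + 202.62 = 107.76 ft.
Total head at OW-6: h = 149.93 − 26.66 = 123.27 ft.
Head difference: h(OW-3) − h(OW-6) = 107.76 − 123.27 = -15.51 ft.
Hydraulic gradient: i = |Δh| / L = 15.51 / 2223 = 0.00698.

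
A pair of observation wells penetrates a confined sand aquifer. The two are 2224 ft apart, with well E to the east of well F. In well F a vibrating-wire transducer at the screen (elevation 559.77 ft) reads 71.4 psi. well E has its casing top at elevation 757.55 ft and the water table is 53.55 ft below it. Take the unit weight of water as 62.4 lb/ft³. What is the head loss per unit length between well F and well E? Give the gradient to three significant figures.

Pressure head at well F: ψ = 144·P/γ = 144 × 71.4 / 62.4 = 164.77 ft.
Total head at well F: h = z + ψ = 559.77 + 164.77 = 724.54 ft.
Total head at well E: h = 757.55 − 53.55 = 704.00 ft.
Head difference: h(well F) − h(well E) = 724.54 − 704.00 = 20.54 ft.
Hydraulic gradient: i = |Δh| / L = 20.54 / 2224 = 0.00924.

i ≈ 0.00924 ft/ft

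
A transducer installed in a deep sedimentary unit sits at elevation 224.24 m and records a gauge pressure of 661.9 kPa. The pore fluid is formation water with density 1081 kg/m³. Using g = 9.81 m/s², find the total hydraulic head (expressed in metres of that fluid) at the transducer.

ψ = P/(ρg) = 661.9×1000 / (1081 × 9.81) = 62.42 m.
h = z + ψ = 224.24 + 62.42 = 286.66 m.

h ≈ 286.66 m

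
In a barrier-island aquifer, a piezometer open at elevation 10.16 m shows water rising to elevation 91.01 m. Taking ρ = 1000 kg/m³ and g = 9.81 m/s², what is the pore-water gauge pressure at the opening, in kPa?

Pressure head ψ = h − z = 91.01 − 10.16 = 80.85 m.
P = ρgψ = 1000 × 9.81 × 80.85 = 793138 Pa ≈ 793 kPa.

P ≈ 793 kPa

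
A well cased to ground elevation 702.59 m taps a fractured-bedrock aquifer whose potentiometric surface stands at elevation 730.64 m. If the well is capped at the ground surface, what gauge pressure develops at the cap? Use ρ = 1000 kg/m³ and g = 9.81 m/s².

P ≈ 275 kPa

Head above the cap: Δh = 730.64 − 702.59 = 28.05 m.
P = ρgΔh = 1000 × 9.81 × 28.05 = 275170 Pa ≈ 275 kPa.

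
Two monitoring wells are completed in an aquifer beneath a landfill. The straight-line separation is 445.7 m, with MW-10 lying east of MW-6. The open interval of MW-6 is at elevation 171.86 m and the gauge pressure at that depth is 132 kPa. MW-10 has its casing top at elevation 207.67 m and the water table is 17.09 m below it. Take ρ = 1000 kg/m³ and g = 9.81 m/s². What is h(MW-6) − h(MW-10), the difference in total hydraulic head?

Pressure head at MW-6: ψ = P/(ρg) = 132×1000 / (1000 × 9.81) = 13.46 m.
Total head at MW-6: h = z + ψ = 171.86 + 13.46 = 185.32 m.
Total head at MW-10: h = 207.67 − 17.09 = 190.58 m.
Head difference: h(MW-6) − h(MW-10) = 185.32 − 190.58 = -5.26 m.

Δh ≈ -5.26 m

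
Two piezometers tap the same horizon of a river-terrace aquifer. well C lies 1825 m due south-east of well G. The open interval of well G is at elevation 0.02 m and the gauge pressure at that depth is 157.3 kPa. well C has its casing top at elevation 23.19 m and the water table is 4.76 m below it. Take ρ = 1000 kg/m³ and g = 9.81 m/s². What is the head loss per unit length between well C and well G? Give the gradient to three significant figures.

i ≈ 0.00130 m/m

Pressure head at well G: ψ = P/(ρg) = 157.3×1000 / (1000 × 9.81) = 16.03 m.
Total head at well G: h = z + ψ = 0.02 + 16.03 = 16.05 m.
Total head at well C: h = 23.19 − 4.76 = 18.43 m.
Head difference: h(well G) − h(well C) = 16.05 − 18.43 = -2.38 m.
Hydraulic gradient: i = |Δh| / L = 2.38 / 1825 = 0.00130.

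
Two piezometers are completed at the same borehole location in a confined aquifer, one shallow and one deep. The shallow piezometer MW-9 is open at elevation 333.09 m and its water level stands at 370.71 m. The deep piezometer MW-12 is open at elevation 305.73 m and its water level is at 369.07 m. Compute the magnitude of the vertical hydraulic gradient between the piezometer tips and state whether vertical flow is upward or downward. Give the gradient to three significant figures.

|i_v| ≈ 0.0599; vertical flow is downward

Total head at MW-9: h = 370.71 m (water level in the standpipe).
Total head at MW-12: h = 369.07 m.
Δh = h(MW-9) − h(MW-12) = 370.71 − 369.07 = 1.64 m.
Vertical separation Δz = 333.09 − 305.73 = 27.36 m.
|i_v| = |Δh| / Δz = 1.64 / 27.36 = 0.0599.
Head is higher in the shallow piezometer, so vertical flow is downward (recharge condition).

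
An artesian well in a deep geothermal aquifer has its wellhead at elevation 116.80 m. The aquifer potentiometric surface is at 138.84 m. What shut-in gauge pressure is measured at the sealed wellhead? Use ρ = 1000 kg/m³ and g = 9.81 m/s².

P ≈ 216 kPa

Head above the cap: Δh = 138.84 − 116.80 = 22.04 m.
P = ρgΔh = 1000 × 9.81 × 22.04 = 216212 Pa ≈ 216 kPa.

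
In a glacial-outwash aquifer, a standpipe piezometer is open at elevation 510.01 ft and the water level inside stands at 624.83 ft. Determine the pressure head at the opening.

ψ ≈ 114.82 ft

Total head h = 624.83 ft (the water-surface elevation in the piezometer).
Pressure head ψ = h − z = 624.83 − 510.01 = 114.82 ft.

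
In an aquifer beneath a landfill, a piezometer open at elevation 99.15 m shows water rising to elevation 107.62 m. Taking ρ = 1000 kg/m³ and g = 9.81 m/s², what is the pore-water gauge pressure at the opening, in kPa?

P ≈ 83.1 kPa

Pressure head ψ = h − z = 107.62 − 99.15 = 8.47 m.
P = ρgψ = 1000 × 9.81 × 8.47 = 83091 Pa ≈ 83.1 kPa.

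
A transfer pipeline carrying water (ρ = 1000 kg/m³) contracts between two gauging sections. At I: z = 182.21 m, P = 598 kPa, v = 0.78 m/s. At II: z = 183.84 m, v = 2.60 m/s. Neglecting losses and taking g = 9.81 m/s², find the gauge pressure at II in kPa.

P₂ ≈ 579 kPa

Pressure head at I: ψ₁ = P₁/(ρg) = 598×1000 / (1000 × 9.81) = 60.96 m.
Velocity heads: v₁²/2g = 0.78²/19.62 = 0.031 m; v₂²/2g = 2.60²/19.62 = 0.345 m.
Total head H = z₁ + ψ₁ + v₁²/2g = 182.21 + 60.96 + 0.031 = 243.20 m.
ψ₂ = H − z₂ − v₂²/2g = 243.20 − 183.84 − 0.345 = 59.01 m.
P₂ = ρgψ₂ = 1000 × 9.81 × 59.01 ≈ 579 kPa.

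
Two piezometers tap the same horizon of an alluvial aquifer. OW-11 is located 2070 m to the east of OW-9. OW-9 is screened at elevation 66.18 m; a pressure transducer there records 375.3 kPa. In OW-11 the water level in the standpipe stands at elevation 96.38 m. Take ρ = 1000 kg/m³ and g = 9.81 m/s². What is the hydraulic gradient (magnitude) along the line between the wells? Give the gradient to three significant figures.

Pressure head at OW-9: ψ = P/(ρg) = 375.3×1000 / (1000 × 9.81) = 38.26 m.
Total head at OW-9: h = z + ψ = 66.18 + 38.26 = 104.44 m.
Total head at OW-11: h = 96.38 m (water level in the piezometer is the total head).
Head difference: h(OW-9) − h(OW-11) = 104.44 − 96.38 = 8.06 m.
Hydraulic gradient: i = |Δh| / L = 8.06 / 2070 = 0.00389.

i ≈ 0.00389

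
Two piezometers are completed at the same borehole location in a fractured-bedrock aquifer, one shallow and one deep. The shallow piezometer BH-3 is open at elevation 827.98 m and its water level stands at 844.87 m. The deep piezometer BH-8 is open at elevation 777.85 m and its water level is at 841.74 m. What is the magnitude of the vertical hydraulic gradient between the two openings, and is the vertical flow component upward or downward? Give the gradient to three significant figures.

|i_v| ≈ 0.0624; vertical flow is downward

Total head at BH-3: h = 844.87 m (water level in the standpipe).
Total head at BH-8: h = 841.74 m.
Δh = h(BH-3) − h(BH-8) = 844.87 − 841.74 = 3.13 m.
Vertical separation Δz = 827.98 − 777.85 = 50.13 m.
|i_v| = |Δh| / Δz = 3.13 / 50.13 = 0.0624.
Head is higher in the shallow piezometer, so vertical flow is downward (recharge condition).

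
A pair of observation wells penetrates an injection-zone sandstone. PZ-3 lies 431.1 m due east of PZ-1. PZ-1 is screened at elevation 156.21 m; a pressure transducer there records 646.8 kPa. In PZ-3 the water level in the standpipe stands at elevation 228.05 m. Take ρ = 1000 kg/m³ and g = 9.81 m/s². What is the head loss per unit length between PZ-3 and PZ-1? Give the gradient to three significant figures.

Pressure head at PZ-1: ψ = P/(ρg) = 646.8×1000 / (1000 × 9.81) = 65.93 m.
Total head at PZ-1: h = z + ψ = 156.21 + 65.93 = 222.14 m.
Total head at PZ-3: h = 228.05 m (water level in the piezometer is the total head).
Head difference: h(PZ-1) − h(PZ-3) = 222.14 − 228.05 = -5.91 m.
Hydraulic gradient: i = |Δh| / L = 5.91 / 431.1 = 0.0137.

i ≈ 0.0137 m/m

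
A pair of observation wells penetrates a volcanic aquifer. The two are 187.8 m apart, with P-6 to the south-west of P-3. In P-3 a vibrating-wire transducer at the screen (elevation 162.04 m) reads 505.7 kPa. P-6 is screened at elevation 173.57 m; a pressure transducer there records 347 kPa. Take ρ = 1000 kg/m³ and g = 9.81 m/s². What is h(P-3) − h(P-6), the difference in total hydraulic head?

Pressure head at P-3: ψ = P/(ρg) = 505.7×1000 / (1000 × 9.81) = 51.55 m.
Total head at P-3: h = z + ψ = 162.04 + 51.55 = 213.59 m.
Pressure head at P-6: ψ = P/(ρg) = 347×1000 / (1000 × 9.81) = 35.37 m.
Total head at P-6: h = z + ψ = 173.57 + 35.37 = 208.94 m.
Head difference: h(P-3) − h(P-6) = 213.59 − 208.94 = 4.65 m.

Δh ≈ 4.65 m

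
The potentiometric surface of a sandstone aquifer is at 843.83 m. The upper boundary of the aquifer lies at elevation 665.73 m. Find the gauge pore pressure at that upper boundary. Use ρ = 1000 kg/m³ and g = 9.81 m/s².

Pressure head at the aquifer top: ψ = h − z = 843.83 − 665.73 = 178.10 m.
P = ρgψ = 1000 × 9.81 × 178.10 = 1747161 Pa ≈ 1750 kPa.

P ≈ 1750 kPa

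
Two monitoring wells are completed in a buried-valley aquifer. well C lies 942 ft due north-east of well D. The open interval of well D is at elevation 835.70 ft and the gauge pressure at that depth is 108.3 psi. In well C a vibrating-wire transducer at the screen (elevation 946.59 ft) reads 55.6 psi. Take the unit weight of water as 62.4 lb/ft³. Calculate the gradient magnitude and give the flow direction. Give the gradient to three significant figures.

Pressure head at well D: ψ = 144·P/γ = 144 × 108.3 / 62.4 = 249.92 ft.
Total head at well D: h = z + ψ = 835.70 + 249.92 = 1085.62 ft.
Pressure head at well C: ψ = 144·P/γ = 144 × 55.6 / 62.4 = 128.31 ft.
Total head at well C: h = z + ψ = 946.59 + 128.31 = 1074.90 ft.
Head difference: h(well D) − h(well C) = 1085.62 − 1074.90 = 10.72 ft.
Hydraulic gradient: i = |Δh| / L = 10.72 / 942 = 0.0114.
Flow is from higher to lower head: from well D toward well C, i.e. toward the north-east.

i ≈ 0.0114; groundwater flows toward the north-east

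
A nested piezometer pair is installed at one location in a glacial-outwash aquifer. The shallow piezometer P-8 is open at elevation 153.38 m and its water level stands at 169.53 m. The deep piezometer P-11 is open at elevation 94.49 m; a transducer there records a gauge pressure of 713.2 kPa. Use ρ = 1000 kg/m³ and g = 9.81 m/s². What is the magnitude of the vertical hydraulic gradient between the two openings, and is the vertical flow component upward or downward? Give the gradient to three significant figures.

|i_v| ≈ 0.0397; vertical flow is downward

Total head at P-8: h = 169.53 m (water level in the standpipe).
Pressure head at P-11: ψ = P/(ρg) = 713.2×1000 / (1000 × 9.81) = 72.70 m.
Total head at P-11: h = z + ψ = 94.49 + 72.70 = 167.19 m.
Δh = h(P-8) − h(P-11) = 169.53 − 167.19 = 2.34 m.
Vertical separation Δz = 153.38 − 94.49 = 58.89 m.
|i_v| = |Δh| / Δz = 2.34 / 58.89 = 0.0397.
Head is higher in the shallow piezometer, so vertical flow is downward (recharge condition).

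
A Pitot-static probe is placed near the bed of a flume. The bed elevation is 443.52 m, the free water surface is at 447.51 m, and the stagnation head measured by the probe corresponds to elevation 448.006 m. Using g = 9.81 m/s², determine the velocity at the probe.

v ≈ 3.12 m/s

Near the bed, under hydrostatic conditions, the piezometric head (z + ψ) equals the free-surface elevation, 447.51 m.
Velocity head = total − piezometric = 448.006 − 447.51 = 0.496 m.
v = √(2g·h_v) = √(2 × 9.81 × 0.496) = 3.12 m/s.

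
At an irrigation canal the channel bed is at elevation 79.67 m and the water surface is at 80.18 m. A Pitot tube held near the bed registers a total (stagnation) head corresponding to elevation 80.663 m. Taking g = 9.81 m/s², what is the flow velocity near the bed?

Near the bed, under hydrostatic conditions, the piezometric head (z + ψ) equals the free-surface elevation, 80.18 m.
Velocity head = total − piezometric = 80.663 − 80.18 = 0.483 m.
v = √(2g·h_v) = √(2 × 9.81 × 0.483) = 3.08 m/s.

v ≈ 3.08 m/s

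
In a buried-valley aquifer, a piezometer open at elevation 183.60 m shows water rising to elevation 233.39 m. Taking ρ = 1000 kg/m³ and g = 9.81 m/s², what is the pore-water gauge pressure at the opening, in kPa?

Pressure head ψ = h − z = 233.39 − 183.60 = 49.79 m.
P = ρgψ = 1000 × 9.81 × 49.79 = 488440 Pa ≈ 488 kPa.

P ≈ 488 kPa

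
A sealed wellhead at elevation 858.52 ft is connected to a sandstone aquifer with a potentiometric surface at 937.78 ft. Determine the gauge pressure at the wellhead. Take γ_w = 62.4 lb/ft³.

Head above the cap: Δh = 937.78 − 858.52 = 79.26 ft.
P = γΔh/144 = 62.4 × 79.26 / 144 = 34.3 psi.

P ≈ 34.3 psi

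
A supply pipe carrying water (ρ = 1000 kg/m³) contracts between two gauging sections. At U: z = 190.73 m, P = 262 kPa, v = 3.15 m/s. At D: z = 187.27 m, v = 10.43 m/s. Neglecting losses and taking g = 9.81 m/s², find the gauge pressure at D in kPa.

P₂ ≈ 247 kPa

Pressure head at U: ψ₁ = P₁/(ρg) = 262×1000 / (1000 × 9.81) = 26.71 m.
Velocity heads: v₁²/2g = 3.15²/19.62 = 0.506 m; v₂²/2g = 10.43²/19.62 = 5.545 m.
Total head H = z₁ + ψ₁ + v₁²/2g = 190.73 + 26.71 + 0.506 = 217.95 m.
ψ₂ = H − z₂ − v₂²/2g = 217.95 − 187.27 − 5.545 = 25.13 m.
P₂ = ρgψ₂ = 1000 × 9.81 × 25.13 ≈ 247 kPa.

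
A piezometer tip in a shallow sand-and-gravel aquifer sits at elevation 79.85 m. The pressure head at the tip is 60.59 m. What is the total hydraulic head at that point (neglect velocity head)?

h = z + ψ = 79.85 + 60.59 = 140.44 m.

h ≈ 140.44 m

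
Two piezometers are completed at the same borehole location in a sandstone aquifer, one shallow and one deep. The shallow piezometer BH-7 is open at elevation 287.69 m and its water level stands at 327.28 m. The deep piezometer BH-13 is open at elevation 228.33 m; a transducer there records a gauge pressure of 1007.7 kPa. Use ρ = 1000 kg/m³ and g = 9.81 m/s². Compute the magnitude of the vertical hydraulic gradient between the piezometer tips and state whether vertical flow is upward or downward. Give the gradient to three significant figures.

Total head at BH-7: h = 327.28 m (water level in the standpipe).
Pressure head at BH-13: ψ = P/(ρg) = 1007.7×1000 / (1000 × 9.81) = 102.72 m.
Total head at BH-13: h = z + ψ = 228.33 + 102.72 = 331.05 m.
Δh = h(BH-7) − h(BH-13) = 327.28 − 331.05 = -3.77 m.
Vertical separation Δz = 287.69 − 228.33 = 59.36 m.
|i_v| = |Δh| / Δz = 3.77 / 59.36 = 0.0635.
Head is higher in the deep piezometer, so vertical flow is upward (discharge condition).

|i_v| ≈ 0.0635; vertical flow is upward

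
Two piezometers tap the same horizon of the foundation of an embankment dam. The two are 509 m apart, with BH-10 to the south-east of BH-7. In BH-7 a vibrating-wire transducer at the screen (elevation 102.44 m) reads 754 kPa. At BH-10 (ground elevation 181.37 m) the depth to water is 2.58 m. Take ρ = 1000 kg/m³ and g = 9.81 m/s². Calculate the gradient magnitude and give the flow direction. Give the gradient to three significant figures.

Pressure head at BH-7: ψ = P/(ρg) = 754×1000 / (1000 × 9.81) = 76.86 m.
Total head at BH-7: h = z + ψ = 102.44 + 76.86 = 179.30 m.
Total head at BH-10: h = 181.37 − 2.58 = 178.79 m.
Head difference: h(BH-7) − h(BH-10) = 179.30 − 178.79 = 0.51 m.
Hydraulic gradient: i = |Δh| / L = 0.51 / 509 = 0.00100.
Flow is from higher to lower head: from BH-7 toward BH-10, i.e. toward the south-east.

i ≈ 0.00100; groundwater flows toward the south-east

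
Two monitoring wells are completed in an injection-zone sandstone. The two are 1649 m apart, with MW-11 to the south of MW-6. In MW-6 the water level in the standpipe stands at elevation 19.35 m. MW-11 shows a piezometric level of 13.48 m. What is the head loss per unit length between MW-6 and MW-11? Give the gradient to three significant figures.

i ≈ 0.00356 m/m

Total head at MW-6: h = 19.35 m (water level in the piezometer is the total head).
Total head at MW-11: h = 13.48 m (water level in the piezometer is the total head).
Head difference: h(MW-6) − h(MW-11) = 19.35 − 13.48 = 5.87 m.
Hydraulic gradient: i = |Δh| / L = 5.87 / 1649 = 0.00356.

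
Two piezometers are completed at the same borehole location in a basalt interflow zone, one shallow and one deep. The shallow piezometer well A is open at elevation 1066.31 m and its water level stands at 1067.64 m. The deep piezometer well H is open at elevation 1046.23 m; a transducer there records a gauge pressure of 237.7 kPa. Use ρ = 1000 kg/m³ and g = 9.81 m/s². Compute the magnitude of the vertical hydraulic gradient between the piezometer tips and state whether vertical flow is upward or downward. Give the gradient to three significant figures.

Total head at well A: h = 1067.64 m (water level in the standpipe).
Pressure head at well H: ψ = P/(ρg) = 237.7×1000 / (1000 × 9.81) = 24.23 m.
Total head at well H: h = z + ψ = 1046.23 + 24.23 = 1070.46 m.
Δh = h(well A) − h(well H) = 1067.64 − 1070.46 = -2.82 m.
Vertical separation Δz = 1066.31 − 1046.23 = 20.08 m.
|i_v| = |Δh| / Δz = 2.82 / 20.08 = 0.140.
Head is higher in the deep piezometer, so vertical flow is upward (discharge condition).

|i_v| ≈ 0.140; vertical flow is upward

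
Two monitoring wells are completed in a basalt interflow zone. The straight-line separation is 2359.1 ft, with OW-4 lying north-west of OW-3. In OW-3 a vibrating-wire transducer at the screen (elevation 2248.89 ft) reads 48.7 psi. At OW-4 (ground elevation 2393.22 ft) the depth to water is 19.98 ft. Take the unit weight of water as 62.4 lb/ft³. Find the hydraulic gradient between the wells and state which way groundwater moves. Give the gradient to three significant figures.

i ≈ 0.00507; groundwater flows toward the south-east

Pressure head at OW-3: ψ = 144·P/γ = 144 × 48.7 / 62.4 = 112.38 ft.
Total head at OW-3: h = z + ψ = 2248.89 + 112.38 = 2361.27 ft.
Total head at OW-4: h = 2393.22 − 19.98 = 2373.24 ft.
Head difference: h(OW-3) − h(OW-4) = 2361.27 − 2373.24 = -11.97 ft.
Hydraulic gradient: i = |Δh| / L = 11.97 / 2359.1 = 0.00507.
Flow is from higher to lower head: from OW-4 toward OW-3, i.e. toward the south-east.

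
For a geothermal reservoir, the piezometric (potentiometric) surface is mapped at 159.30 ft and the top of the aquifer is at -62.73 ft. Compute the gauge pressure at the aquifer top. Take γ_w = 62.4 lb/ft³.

P ≈ 96.2 psi

Pressure head at the aquifer top: ψ = h − z = 159.30 − (-62.73) = 222.03 ft.
P = γψ/144 = 62.4 × 222.03 / 144 = 96.2 psi.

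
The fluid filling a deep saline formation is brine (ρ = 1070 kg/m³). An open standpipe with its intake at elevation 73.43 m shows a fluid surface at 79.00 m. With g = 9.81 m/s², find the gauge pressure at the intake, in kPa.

P ≈ 58.5 kPa

Pressure head ψ = h − z = 79.00 − 73.43 = 5.57 m.
P = ρgψ = 1070 × 9.81 × 5.57 = 58467 Pa ≈ 58.5 kPa.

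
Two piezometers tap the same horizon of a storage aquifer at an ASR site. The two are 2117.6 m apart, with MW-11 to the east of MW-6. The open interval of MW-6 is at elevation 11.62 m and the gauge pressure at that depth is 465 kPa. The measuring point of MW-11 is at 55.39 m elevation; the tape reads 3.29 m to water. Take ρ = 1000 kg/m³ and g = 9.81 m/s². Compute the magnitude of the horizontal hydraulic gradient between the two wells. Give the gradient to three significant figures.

Pressure head at MW-6: ψ = P/(ρg) = 465×1000 / (1000 × 9.81) = 47.40 m.
Total head at MW-6: h = z + ψ = 11.62 + 47.40 = 59.02 m.
Total head at MW-11: h = 55.39 − 3.29 = 52.10 m.
Head difference: h(MW-6) − h(MW-11) = 59.02 − 52.10 = 6.92 m.
Hydraulic gradient: i = |Δh| / L = 6.92 / 2117.6 = 0.00327.

i ≈ 0.00327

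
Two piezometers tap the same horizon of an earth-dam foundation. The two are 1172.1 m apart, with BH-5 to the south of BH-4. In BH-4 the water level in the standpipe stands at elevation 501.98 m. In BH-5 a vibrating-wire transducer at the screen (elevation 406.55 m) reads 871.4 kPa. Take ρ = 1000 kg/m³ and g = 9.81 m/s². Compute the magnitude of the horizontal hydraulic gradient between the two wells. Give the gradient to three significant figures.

i ≈ 0.00563

Total head at BH-4: h = 501.98 m (water level in the piezometer is the total head).
Pressure head at BH-5: ψ = P/(ρg) = 871.4×1000 / (1000 × 9.81) = 88.83 m.
Total head at BH-5: h = z + ψ = 406.55 + 88.83 = 495.38 m.
Head difference: h(BH-4) − h(BH-5) = 501.98 − 495.38 = 6.60 m.
Hydraulic gradient: i = |Δh| / L = 6.60 / 1172.1 = 0.00563.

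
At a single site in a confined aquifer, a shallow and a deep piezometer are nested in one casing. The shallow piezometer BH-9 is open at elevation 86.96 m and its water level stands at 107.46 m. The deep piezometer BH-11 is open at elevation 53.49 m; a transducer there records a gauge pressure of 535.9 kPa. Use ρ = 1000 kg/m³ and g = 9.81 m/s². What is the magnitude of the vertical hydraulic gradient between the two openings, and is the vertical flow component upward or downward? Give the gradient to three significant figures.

Total head at BH-9: h = 107.46 m (water level in the standpipe).
Pressure head at BH-11: ψ = P/(ρg) = 535.9×1000 / (1000 × 9.81) = 54.63 m.
Total head at BH-11: h = z + ψ = 53.49 + 54.63 = 108.12 m.
Δh = h(BH-9) − h(BH-11) = 107.46 − 108.12 = -0.66 m.
Vertical separation Δz = 86.96 − 53.49 = 33.47 m.
|i_v| = |Δh| / Δz = 0.66 / 33.47 = 0.0197.
Head is higher in the deep piezometer, so vertical flow is upward (discharge condition).

|i_v| ≈ 0.0197; vertical flow is upward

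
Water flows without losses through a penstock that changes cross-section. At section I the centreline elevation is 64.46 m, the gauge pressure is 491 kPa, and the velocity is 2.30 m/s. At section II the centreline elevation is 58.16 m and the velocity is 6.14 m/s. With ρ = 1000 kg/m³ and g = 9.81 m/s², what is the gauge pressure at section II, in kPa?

Pressure head at I: ψ₁ = P₁/(ρg) = 491×1000 / (1000 × 9.81) = 50.05 m.
Velocity heads: v₁²/2g = 2.30²/19.62 = 0.270 m; v₂²/2g = 6.14²/19.62 = 1.921 m.
Total head H = z₁ + ψ₁ + v₁²/2g = 64.46 + 50.05 + 0.270 = 114.78 m.
ψ₂ = H − z₂ − v₂²/2g = 114.78 − 58.16 − 1.921 = 54.70 m.
P₂ = ρgψ₂ = 1000 × 9.81 × 54.70 ≈ 537 kPa.

P₂ ≈ 537 kPa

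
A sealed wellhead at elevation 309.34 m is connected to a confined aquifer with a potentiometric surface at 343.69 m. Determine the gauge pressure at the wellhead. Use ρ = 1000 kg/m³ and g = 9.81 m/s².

P ≈ 337 kPa

Head above the cap: Δh = 343.69 − 309.34 = 34.35 m.
P = ρgΔh = 1000 × 9.81 × 34.35 = 336974 Pa ≈ 337 kPa.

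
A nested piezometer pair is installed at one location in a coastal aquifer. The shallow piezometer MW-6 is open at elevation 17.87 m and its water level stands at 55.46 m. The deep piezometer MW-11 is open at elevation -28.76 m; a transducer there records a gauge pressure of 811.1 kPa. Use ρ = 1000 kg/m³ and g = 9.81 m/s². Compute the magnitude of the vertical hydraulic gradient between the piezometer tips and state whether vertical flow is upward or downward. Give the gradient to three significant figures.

Total head at MW-6: h = 55.46 m (water level in the standpipe).
Pressure head at MW-11: ψ = P/(ρg) = 811.1×1000 / (1000 × 9.81) = 82.68 m.
Total head at MW-11: h = z + ψ = -28.76 + 82.68 = 53.92 m.
Δh = h(MW-6) − h(MW-11) = 55.46 − 53.92 = 1.54 m.
Vertical separation Δz = 17.87 − (-28.76) = 46.63 m.
|i_v| = |Δh| / Δz = 1.54 / 46.63 = 0.0330.
Head is higher in the shallow piezometer, so vertical flow is downward (recharge condition).

|i_v| ≈ 0.0330; vertical flow is downward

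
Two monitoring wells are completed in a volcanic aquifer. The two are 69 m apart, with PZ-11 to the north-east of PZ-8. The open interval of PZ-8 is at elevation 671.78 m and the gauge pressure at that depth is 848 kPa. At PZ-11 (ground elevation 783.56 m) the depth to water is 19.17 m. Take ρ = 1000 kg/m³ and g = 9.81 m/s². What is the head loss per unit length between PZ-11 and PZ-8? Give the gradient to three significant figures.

i ≈ 0.0894 m/m

Pressure head at PZ-8: ψ = P/(ρg) = 848×1000 / (1000 × 9.81) = 86.44 m.
Total head at PZ-8: h = z + ψ = 671.78 + 86.44 = 758.22 m.
Total head at PZ-11: h = 783.56 − 19.17 = 764.39 m.
Head difference: h(PZ-8) − h(PZ-11) = 758.22 − 764.39 = -6.17 m.
Hydraulic gradient: i = |Δh| / L = 6.17 / 69 = 0.0894.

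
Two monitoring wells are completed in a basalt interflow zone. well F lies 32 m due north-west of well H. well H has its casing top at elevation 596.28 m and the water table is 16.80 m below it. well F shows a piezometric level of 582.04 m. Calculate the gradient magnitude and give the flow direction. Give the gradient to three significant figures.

Total head at well H: h = 596.28 − 16.80 = 579.48 m.
Total head at well F: h = 582.04 m (water level in the piezometer is the total head).
Head difference: h(well H) − h(well F) = 579.48 − 582.04 = -2.56 m.
Hydraulic gradient: i = |Δh| / L = 2.56 / 32 = 0.0800.
Flow is from higher to lower head: from well F toward well H, i.e. toward the south-east.

i ≈ 0.0800; groundwater flows toward the south-east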